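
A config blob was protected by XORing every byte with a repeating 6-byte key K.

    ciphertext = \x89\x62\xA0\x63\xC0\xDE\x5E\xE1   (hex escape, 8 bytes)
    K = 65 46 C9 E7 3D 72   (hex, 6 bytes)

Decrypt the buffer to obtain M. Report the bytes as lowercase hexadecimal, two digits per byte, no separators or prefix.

The 6-byte key repeats, so the effective keystream is 65 46 c9 e7 3d 72 65 46.
byte 0: 137 ^ 101 = 236
byte 1:  98 ^  70 =  36
byte 2: 160 ^ 201 = 105
byte 3:  99 ^ 231 = 132
byte 4: 192 ^  61 = 253
byte 5: 222 ^ 114 = 172
byte 6:  94 ^ 101 =  59
byte 7: 225 ^  70 = 167

ec246984fdac3ba7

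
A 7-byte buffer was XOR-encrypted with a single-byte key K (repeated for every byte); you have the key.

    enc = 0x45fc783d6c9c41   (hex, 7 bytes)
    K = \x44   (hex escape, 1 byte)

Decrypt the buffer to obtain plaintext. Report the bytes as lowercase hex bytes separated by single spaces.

01 b8 3c 79 28 d8 05

The 1-byte key repeats, so the effective keystream is 44 44 44 44 44 44 44.
byte 0: 45 ⊕ 44 = 01
byte 1: fc ⊕ 44 = b8
byte 2: 78 ⊕ 44 = 3c
byte 3: 3d ⊕ 44 = 79
byte 4: 6c ⊕ 44 = 28
byte 5: 9c ⊕ 44 = d8
byte 6: 41 ⊕ 44 = 05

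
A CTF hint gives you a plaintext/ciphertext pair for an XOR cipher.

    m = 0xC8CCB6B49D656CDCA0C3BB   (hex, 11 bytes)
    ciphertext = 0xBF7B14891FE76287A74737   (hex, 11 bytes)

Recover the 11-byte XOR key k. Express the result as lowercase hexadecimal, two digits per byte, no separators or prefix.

77b7a23d82820e5b07848c

Since ciphertext = m ⊕ k, XORing both sides with m gives k = m ⊕ ciphertext.
11001000 XOR 10111111 = 01110111
11001100 XOR 01111011 = 10110111
10110110 XOR 00010100 = 10100010
10110100 XOR 10001001 = 00111101
10011101 XOR 00011111 = 10000010
01100101 XOR 11100111 = 10000010
01101100 XOR 01100010 = 00001110
11011100 XOR 10000111 = 01011011
10100000 XOR 10100111 = 00000111
11000011 XOR 01000111 = 10000100
10111011 XOR 00110111 = 10001100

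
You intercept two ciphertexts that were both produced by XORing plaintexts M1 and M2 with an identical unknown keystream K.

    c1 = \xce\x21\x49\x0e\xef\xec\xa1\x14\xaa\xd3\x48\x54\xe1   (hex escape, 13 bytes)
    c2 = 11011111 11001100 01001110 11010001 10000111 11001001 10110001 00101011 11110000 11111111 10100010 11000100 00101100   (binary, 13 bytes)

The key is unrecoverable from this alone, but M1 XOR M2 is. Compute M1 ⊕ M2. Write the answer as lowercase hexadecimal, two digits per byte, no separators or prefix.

c1 ⊕ c2 = (M1 ⊕ K) ⊕ (M2 ⊕ K) = M1 ⊕ M2 — the shared key cancels under XOR.
206 XOR 223 =  17
 33 XOR 204 = 237
 73 XOR  78 =   7
 14 XOR 209 = 223
239 XOR 135 = 104
236 XOR 201 =  37
161 XOR 177 =  16
 20 XOR  43 =  63
170 XOR 240 =  90
211 XOR 255 =  44
 72 XOR 162 = 234
 84 XOR 196 = 144
225 XOR  44 = 205

11ed07df6825103f5a2cea90cd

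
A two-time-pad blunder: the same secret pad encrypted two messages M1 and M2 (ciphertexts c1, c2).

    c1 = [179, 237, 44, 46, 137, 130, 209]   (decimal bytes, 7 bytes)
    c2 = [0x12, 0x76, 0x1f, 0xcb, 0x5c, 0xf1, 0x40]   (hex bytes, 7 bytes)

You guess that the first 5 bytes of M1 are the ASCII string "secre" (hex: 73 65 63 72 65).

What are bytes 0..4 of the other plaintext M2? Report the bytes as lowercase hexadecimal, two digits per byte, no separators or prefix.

First, c1 ⊕ c2 = (M1 ⊕ K) ⊕ (M2 ⊕ K) = M1 ⊕ M2, so the key drops out. Then M2 = (M1 ⊕ M2) ⊕ M1 over the first 5 bytes.
byte 0: (b3 ^ 12) ^ 73 = a1 ^ 73 = d2
byte 1: (ed ^ 76) ^ 65 = 9b ^ 65 = fe
byte 2: (2c ^ 1f) ^ 63 = 33 ^ 63 = 50
byte 3: (2e ^ cb) ^ 72 = e5 ^ 72 = 97
byte 4: (89 ^ 5c) ^ 65 = d5 ^ 65 = b0

d2fe5097b0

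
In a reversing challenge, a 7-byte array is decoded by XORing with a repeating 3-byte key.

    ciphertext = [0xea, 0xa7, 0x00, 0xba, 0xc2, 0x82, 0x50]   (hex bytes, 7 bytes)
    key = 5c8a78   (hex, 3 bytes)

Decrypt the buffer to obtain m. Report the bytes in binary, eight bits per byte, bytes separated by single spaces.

The 3-byte key repeats, so the effective keystream is 5c 8a 78 5c 8a 78 5c.
byte 0: ea XOR 5c = b6
byte 1: a7 XOR 8a = 2d
byte 2: 00 XOR 78 = 78
byte 3: ba XOR 5c = e6
byte 4: c2 XOR 8a = 48
byte 5: 82 XOR 78 = fa
byte 6: 50 XOR 5c = 0c

10110110 00101101 01111000 11100110 01001000 11111010 00001100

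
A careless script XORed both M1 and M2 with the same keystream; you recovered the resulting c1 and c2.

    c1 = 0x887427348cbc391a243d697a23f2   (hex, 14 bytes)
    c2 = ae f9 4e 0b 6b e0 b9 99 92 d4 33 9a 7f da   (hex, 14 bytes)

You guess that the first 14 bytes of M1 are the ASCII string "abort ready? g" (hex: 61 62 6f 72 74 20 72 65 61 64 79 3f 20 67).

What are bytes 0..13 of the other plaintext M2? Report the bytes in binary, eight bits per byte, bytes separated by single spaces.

01000111 11101111 00000110 01001101 10010011 01111100 11110010 11100110 11010111 10001101 00100011 11011111 01111100 01001111

First, c1 ⊕ c2 = (M1 ⊕ K) ⊕ (M2 ⊕ K) = M1 ⊕ M2, so the key drops out. Then M2 = (M1 ⊕ M2) ⊕ M1 over the first 14 bytes.
byte 0: (88 ^ ae) ^ 61 = 26 ^ 61 = 47
byte 1: (74 ^ f9) ^ 62 = 8d ^ 62 = ef
byte 2: (27 ^ 4e) ^ 6f = 69 ^ 6f = 06
byte 3: (34 ^ 0b) ^ 72 = 3f ^ 72 = 4d
byte 4: (8c ^ 6b) ^ 74 = e7 ^ 74 = 93
byte 5: (bc ^ e0) ^ 20 = 5c ^ 20 = 7c
byte 6: (39 ^ b9) ^ 72 = 80 ^ 72 = f2
byte 7: (1a ^ 99) ^ 65 = 83 ^ 65 = e6
byte 8: (24 ^ 92) ^ 61 = b6 ^ 61 = d7
byte 9: (3d ^ d4) ^ 64 = e9 ^ 64 = 8d
byte 10: (69 ^ 33) ^ 79 = 5a ^ 79 = 23
byte 11: (7a ^ 9a) ^ 3f = e0 ^ 3f = df
byte 12: (23 ^ 7f) ^ 20 = 5c ^ 20 = 7c
byte 13: (f2 ^ da) ^ 67 = 28 ^ 67 = 4f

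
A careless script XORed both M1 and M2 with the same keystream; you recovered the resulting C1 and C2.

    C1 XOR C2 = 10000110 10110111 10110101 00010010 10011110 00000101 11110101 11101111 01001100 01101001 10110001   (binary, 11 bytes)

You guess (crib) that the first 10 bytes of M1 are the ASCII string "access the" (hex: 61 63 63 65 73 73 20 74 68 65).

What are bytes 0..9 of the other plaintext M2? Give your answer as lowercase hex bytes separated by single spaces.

e7 d4 d6 77 ed 76 d5 9b 24 0c

Since C1 ⊕ C2 = M1 ⊕ M2, XORing with the guessed M1 bytes yields the corresponding M2 bytes: M2 = (C1 ⊕ C2) ⊕ M1.
byte 0: 86 ⊕ 61 = e7
byte 1: b7 ⊕ 63 = d4
byte 2: b5 ⊕ 63 = d6
byte 3: 12 ⊕ 65 = 77
byte 4: 9e ⊕ 73 = ed
byte 5: 05 ⊕ 73 = 76
byte 6: f5 ⊕ 20 = d5
byte 7: ef ⊕ 74 = 9b
byte 8: 4c ⊕ 68 = 24
byte 9: 69 ⊕ 65 = 0c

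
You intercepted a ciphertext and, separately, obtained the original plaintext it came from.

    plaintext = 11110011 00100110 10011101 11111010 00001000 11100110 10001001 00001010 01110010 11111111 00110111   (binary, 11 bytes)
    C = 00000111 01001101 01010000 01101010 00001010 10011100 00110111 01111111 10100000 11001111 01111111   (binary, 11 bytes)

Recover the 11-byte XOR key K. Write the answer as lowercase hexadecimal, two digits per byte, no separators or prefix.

f46bcd90027abe75d23048

Since C = plaintext ⊕ K, XORing both sides with plaintext gives K = plaintext ⊕ C.
f3 ⊕ 07 = f4
26 ⊕ 4d = 6b
9d ⊕ 50 = cd
fa ⊕ 6a = 90
08 ⊕ 0a = 02
e6 ⊕ 9c = 7a
89 ⊕ 37 = be
0a ⊕ 7f = 75
72 ⊕ a0 = d2
ff ⊕ cf = 30
37 ⊕ 7f = 48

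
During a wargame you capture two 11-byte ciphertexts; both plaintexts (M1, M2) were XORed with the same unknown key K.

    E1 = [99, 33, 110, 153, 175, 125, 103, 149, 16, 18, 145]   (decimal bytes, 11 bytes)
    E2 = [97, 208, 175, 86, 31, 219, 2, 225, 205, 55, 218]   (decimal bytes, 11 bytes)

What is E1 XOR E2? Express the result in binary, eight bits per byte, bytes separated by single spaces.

00000010 11110001 11000001 11001111 10110000 10100110 01100101 01110100 11011101 00100101 01001011

E1 ⊕ E2 = (M1 ⊕ K) ⊕ (M2 ⊕ K) = M1 ⊕ M2 — the shared key cancels under XOR.
byte 0: 63 ^ 61 = 02
byte 1: 21 ^ d0 = f1
byte 2: 6e ^ af = c1
byte 3: 99 ^ 56 = cf
byte 4: af ^ 1f = b0
byte 5: 7d ^ db = a6
byte 6: 67 ^ 02 = 65
byte 7: 95 ^ e1 = 74
byte 8: 10 ^ cd = dd
byte 9: 12 ^ 37 = 25
byte 10: 91 ^ da = 4b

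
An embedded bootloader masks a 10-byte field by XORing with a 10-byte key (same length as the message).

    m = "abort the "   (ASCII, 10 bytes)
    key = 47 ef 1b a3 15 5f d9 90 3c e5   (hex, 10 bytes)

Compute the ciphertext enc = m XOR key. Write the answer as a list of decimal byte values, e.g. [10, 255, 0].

[38, 141, 116, 209, 97, 127, 173, 248, 89, 197]

byte 0: 61 XOR 47 = 26
byte 1: 62 XOR ef = 8d
byte 2: 6f XOR 1b = 74
byte 3: 72 XOR a3 = d1
byte 4: 74 XOR 15 = 61
byte 5: 20 XOR 5f = 7f
byte 6: 74 XOR d9 = ad
byte 7: 68 XOR 90 = f8
byte 8: 65 XOR 3c = 59
byte 9: 20 XOR e5 = c5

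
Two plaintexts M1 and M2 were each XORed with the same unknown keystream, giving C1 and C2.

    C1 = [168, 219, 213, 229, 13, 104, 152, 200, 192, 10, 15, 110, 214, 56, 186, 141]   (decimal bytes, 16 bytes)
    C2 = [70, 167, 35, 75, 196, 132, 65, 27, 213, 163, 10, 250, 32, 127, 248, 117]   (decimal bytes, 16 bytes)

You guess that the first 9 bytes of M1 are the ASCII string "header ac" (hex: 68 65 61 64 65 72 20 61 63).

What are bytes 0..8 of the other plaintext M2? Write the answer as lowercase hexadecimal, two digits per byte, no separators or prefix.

First, C1 ⊕ C2 = (M1 ⊕ K) ⊕ (M2 ⊕ K) = M1 ⊕ M2, so the key drops out. Then M2 = (M1 ⊕ M2) ⊕ M1 over the first 9 bytes.
byte 0: (a8 xor 46) xor 68 = ee xor 68 = 86
byte 1: (db xor a7) xor 65 = 7c xor 65 = 19
byte 2: (d5 xor 23) xor 61 = f6 xor 61 = 97
byte 3: (e5 xor 4b) xor 64 = ae xor 64 = ca
byte 4: (0d xor c4) xor 65 = c9 xor 65 = ac
byte 5: (68 xor 84) xor 72 = ec xor 72 = 9e
byte 6: (98 xor 41) xor 20 = d9 xor 20 = f9
byte 7: (c8 xor 1b) xor 61 = d3 xor 61 = b2
byte 8: (c0 xor d5) xor 63 = 15 xor 63 = 76

861997caac9ef9b276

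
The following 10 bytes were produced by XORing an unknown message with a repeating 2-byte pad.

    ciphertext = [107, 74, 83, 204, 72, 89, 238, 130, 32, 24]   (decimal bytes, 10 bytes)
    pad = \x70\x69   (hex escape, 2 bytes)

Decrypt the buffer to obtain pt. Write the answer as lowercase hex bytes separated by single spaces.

The 2-byte key repeats, so the effective keystream is 70 69 70 69 70 69 70 69 70 69.
byte 0: 01101011 xor 01110000 = 00011011
byte 1: 01001010 xor 01101001 = 00100011
byte 2: 01010011 xor 01110000 = 00100011
byte 3: 11001100 xor 01101001 = 10100101
byte 4: 01001000 xor 01110000 = 00111000
byte 5: 01011001 xor 01101001 = 00110000
byte 6: 11101110 xor 01110000 = 10011110
byte 7: 10000010 xor 01101001 = 11101011
byte 8: 00100000 xor 01110000 = 01010000
byte 9: 00011000 xor 01101001 = 01110001

1b 23 23 a5 38 30 9e eb 50 71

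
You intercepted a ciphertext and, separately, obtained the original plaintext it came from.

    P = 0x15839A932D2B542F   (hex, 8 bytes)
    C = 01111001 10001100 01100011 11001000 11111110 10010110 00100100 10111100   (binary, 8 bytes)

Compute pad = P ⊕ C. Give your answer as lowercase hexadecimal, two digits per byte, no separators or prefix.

6c0ff95bd3bd7093

Since C = P ⊕ pad, XORing both sides with P gives pad = P ⊕ C.
15 ⊕ 79 = 6c
83 ⊕ 8c = 0f
9a ⊕ 63 = f9
93 ⊕ c8 = 5b
2d ⊕ fe = d3
2b ⊕ 96 = bd
54 ⊕ 24 = 70
2f ⊕ bc = 93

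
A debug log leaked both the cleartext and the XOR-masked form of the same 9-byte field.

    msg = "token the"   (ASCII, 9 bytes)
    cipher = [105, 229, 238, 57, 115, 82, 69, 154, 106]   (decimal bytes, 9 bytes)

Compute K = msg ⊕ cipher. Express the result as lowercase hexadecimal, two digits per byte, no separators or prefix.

1d8a855c1d7231f20f

Since cipher = msg ⊕ K, XORing both sides with msg gives K = msg ⊕ cipher.
byte 0: 74 ⊕ 69 = 1d
byte 1: 6f ⊕ e5 = 8a
byte 2: 6b ⊕ ee = 85
byte 3: 65 ⊕ 39 = 5c
byte 4: 6e ⊕ 73 = 1d
byte 5: 20 ⊕ 52 = 72
byte 6: 74 ⊕ 45 = 31
byte 7: 68 ⊕ 9a = f2
byte 8: 65 ⊕ 6a = 0f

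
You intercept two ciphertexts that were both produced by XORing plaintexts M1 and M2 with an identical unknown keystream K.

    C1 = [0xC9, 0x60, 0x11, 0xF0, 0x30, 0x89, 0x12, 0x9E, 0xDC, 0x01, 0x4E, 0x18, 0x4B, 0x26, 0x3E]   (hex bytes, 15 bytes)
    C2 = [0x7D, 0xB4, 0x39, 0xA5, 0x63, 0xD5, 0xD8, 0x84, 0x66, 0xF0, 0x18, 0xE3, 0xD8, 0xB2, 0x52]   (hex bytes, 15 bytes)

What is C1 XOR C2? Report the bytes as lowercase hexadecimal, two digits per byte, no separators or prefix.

C1 ⊕ C2 = (M1 ⊕ K) ⊕ (M2 ⊕ K) = M1 ⊕ M2 — the shared key cancels under XOR.
c9 XOR 7d = b4
60 XOR b4 = d4
11 XOR 39 = 28
f0 XOR a5 = 55
30 XOR 63 = 53
89 XOR d5 = 5c
12 XOR d8 = ca
9e XOR 84 = 1a
dc XOR 66 = ba
01 XOR f0 = f1
4e XOR 18 = 56
18 XOR e3 = fb
4b XOR d8 = 93
26 XOR b2 = 94
3e XOR 52 = 6c

b4d42855535cca1abaf156fb93946c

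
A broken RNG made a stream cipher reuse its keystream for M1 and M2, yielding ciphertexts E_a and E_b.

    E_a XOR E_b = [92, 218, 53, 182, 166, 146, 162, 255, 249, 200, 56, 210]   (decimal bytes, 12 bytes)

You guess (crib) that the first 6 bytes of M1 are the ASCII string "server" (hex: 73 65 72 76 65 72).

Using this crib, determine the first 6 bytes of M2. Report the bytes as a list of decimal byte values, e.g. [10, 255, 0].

Since E_a ⊕ E_b = M1 ⊕ M2, XORing with the guessed M1 bytes yields the corresponding M2 bytes: M2 = (E_a ⊕ E_b) ⊕ M1.
5c XOR 73 = 2f
da XOR 65 = bf
35 XOR 72 = 47
b6 XOR 76 = c0
a6 XOR 65 = c3
92 XOR 72 = e0

[47, 191, 71, 192, 195, 224]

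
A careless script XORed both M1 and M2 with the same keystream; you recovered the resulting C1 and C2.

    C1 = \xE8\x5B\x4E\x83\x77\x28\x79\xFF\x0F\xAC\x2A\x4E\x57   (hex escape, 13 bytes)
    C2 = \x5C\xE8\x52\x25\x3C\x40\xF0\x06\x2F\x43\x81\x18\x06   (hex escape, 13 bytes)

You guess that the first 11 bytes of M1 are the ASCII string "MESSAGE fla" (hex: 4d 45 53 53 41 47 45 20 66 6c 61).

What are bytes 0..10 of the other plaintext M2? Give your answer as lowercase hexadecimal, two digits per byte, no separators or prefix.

f9f64ff50a2fccd94683ca

First, C1 ⊕ C2 = (M1 ⊕ K) ⊕ (M2 ⊕ K) = M1 ⊕ M2, so the key drops out. Then M2 = (M1 ⊕ M2) ⊕ M1 over the first 11 bytes.
byte 0: (e8 ^ 5c) ^ 4d = b4 ^ 4d = f9
byte 1: (5b ^ e8) ^ 45 = b3 ^ 45 = f6
byte 2: (4e ^ 52) ^ 53 = 1c ^ 53 = 4f
byte 3: (83 ^ 25) ^ 53 = a6 ^ 53 = f5
byte 4: (77 ^ 3c) ^ 41 = 4b ^ 41 = 0a
byte 5: (28 ^ 40) ^ 47 = 68 ^ 47 = 2f
byte 6: (79 ^ f0) ^ 45 = 89 ^ 45 = cc
byte 7: (ff ^ 06) ^ 20 = f9 ^ 20 = d9
byte 8: (0f ^ 2f) ^ 66 = 20 ^ 66 = 46
byte 9: (ac ^ 43) ^ 6c = ef ^ 6c = 83
byte 10: (2a ^ 81) ^ 61 = ab ^ 61 = ca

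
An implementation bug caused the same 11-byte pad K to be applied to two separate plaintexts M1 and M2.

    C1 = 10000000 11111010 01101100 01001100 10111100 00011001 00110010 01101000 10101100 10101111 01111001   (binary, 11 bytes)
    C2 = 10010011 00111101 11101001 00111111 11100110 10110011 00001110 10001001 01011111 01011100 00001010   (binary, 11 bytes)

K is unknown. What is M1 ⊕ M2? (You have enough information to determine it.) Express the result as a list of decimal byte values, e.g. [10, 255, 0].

C1 ⊕ C2 = (M1 ⊕ K) ⊕ (M2 ⊕ K) = M1 ⊕ M2 — the shared key cancels under XOR.
80 ⊕ 93 = 13
fa ⊕ 3d = c7
6c ⊕ e9 = 85
4c ⊕ 3f = 73
bc ⊕ e6 = 5a
19 ⊕ b3 = aa
32 ⊕ 0e = 3c
68 ⊕ 89 = e1
ac ⊕ 5f = f3
af ⊕ 5c = f3
79 ⊕ 0a = 73

[19, 199, 133, 115, 90, 170, 60, 225, 243, 243, 115]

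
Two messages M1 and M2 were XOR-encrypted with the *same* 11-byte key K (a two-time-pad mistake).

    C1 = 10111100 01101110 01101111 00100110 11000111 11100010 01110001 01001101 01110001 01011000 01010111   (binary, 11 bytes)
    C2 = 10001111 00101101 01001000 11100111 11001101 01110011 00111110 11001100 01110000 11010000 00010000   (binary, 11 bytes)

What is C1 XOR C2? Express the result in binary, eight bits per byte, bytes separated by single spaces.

C1 ⊕ C2 = (M1 ⊕ K) ⊕ (M2 ⊕ K) = M1 ⊕ M2 — the shared key cancels under XOR.
188 XOR 143 =  51
110 XOR  45 =  67
111 XOR  72 =  39
 38 XOR 231 = 193
199 XOR 205 =  10
226 XOR 115 = 145
113 XOR  62 =  79
 77 XOR 204 = 129
113 XOR 112 =   1
 88 XOR 208 = 136
 87 XOR  16 =  71

00110011 01000011 00100111 11000001 00001010 10010001 01001111 10000001 00000001 10001000 01000111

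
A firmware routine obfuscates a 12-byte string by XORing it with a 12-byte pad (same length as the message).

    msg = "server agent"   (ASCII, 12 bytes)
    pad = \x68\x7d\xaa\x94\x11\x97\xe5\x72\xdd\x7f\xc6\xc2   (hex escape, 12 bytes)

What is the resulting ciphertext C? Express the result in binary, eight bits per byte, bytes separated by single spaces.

00011011 00011000 11011000 11100010 01110100 11100101 11000101 00010011 10111010 00011010 10101000 10110110

XOR is its own inverse, so applying the key byte-wise gives the result directly.
01110011 xor 01101000 = 00011011
01100101 xor 01111101 = 00011000
01110010 xor 10101010 = 11011000
01110110 xor 10010100 = 11100010
01100101 xor 00010001 = 01110100
01110010 xor 10010111 = 11100101
00100000 xor 11100101 = 11000101
01100001 xor 01110010 = 00010011
01100111 xor 11011101 = 10111010
01100101 xor 01111111 = 00011010
01101110 xor 11000110 = 10101000
01110100 xor 11000010 = 10110110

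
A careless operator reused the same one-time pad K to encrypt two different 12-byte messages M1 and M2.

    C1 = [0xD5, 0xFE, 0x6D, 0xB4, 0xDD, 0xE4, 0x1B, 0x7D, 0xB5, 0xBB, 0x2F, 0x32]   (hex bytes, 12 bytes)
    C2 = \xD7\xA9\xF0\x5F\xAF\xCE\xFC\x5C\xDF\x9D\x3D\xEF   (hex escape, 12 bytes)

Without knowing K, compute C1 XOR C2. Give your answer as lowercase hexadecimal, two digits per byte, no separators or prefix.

C1 ⊕ C2 = (M1 ⊕ K) ⊕ (M2 ⊕ K) = M1 ⊕ M2 — the shared key cancels under XOR.
d5 ⊕ d7 = 02
fe ⊕ a9 = 57
6d ⊕ f0 = 9d
b4 ⊕ 5f = eb
dd ⊕ af = 72
e4 ⊕ ce = 2a
1b ⊕ fc = e7
7d ⊕ 5c = 21
b5 ⊕ df = 6a
bb ⊕ 9d = 26
2f ⊕ 3d = 12
32 ⊕ ef = dd

02579deb722ae7216a2612dd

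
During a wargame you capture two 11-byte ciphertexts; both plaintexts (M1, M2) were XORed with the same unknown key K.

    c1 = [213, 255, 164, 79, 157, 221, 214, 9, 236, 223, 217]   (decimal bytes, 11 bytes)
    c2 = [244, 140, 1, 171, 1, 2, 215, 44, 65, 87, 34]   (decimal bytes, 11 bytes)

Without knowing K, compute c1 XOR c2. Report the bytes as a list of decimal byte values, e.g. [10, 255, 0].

c1 ⊕ c2 = (M1 ⊕ K) ⊕ (M2 ⊕ K) = M1 ⊕ M2 — the shared key cancels under XOR.
d5 ^ f4 = 21
ff ^ 8c = 73
a4 ^ 01 = a5
4f ^ ab = e4
9d ^ 01 = 9c
dd ^ 02 = df
d6 ^ d7 = 01
09 ^ 2c = 25
ec ^ 41 = ad
df ^ 57 = 88
d9 ^ 22 = fb

[33, 115, 165, 228, 156, 223, 1, 37, 173, 136, 251]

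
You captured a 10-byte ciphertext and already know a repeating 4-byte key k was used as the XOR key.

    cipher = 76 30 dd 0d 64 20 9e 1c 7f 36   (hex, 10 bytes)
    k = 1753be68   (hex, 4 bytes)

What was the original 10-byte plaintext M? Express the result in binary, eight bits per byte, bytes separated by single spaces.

01100001 01100011 01100011 01100101 01110011 01110011 00100000 01110100 01101000 01100101

The 4-byte key repeats, so the effective keystream is 17 53 be 68 17 53 be 68 17 53.
byte 0: 76 ^ 17 = 61
byte 1: 30 ^ 53 = 63
byte 2: dd ^ be = 63
byte 3: 0d ^ 68 = 65
byte 4: 64 ^ 17 = 73
byte 5: 20 ^ 53 = 73
byte 6: 9e ^ be = 20
byte 7: 1c ^ 68 = 74
byte 8: 7f ^ 17 = 68
byte 9: 36 ^ 53 = 65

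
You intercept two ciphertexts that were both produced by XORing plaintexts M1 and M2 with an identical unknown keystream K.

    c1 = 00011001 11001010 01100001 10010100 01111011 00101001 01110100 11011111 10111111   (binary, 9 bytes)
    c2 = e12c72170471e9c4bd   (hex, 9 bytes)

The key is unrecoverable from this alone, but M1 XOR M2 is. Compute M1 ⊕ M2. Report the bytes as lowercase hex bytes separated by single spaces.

f8 e6 13 83 7f 58 9d 1b 02

c1 ⊕ c2 = (M1 ⊕ K) ⊕ (M2 ⊕ K) = M1 ⊕ M2 — the shared key cancels under XOR.
19 XOR e1 = f8
ca XOR 2c = e6
61 XOR 72 = 13
94 XOR 17 = 83
7b XOR 04 = 7f
29 XOR 71 = 58
74 XOR e9 = 9d
df XOR c4 = 1b
bf XOR bd = 02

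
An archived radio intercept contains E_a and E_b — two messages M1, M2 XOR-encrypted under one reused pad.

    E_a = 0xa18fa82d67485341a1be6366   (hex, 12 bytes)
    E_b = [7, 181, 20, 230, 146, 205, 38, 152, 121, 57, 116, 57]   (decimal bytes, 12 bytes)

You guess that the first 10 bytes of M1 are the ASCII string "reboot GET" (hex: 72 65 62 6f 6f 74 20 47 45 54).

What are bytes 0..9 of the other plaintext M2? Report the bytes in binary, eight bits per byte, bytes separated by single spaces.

First, E_a ⊕ E_b = (M1 ⊕ K) ⊕ (M2 ⊕ K) = M1 ⊕ M2, so the key drops out. Then M2 = (M1 ⊕ M2) ⊕ M1 over the first 10 bytes.
byte 0: (a1 ⊕ 07) ⊕ 72 = a6 ⊕ 72 = d4
byte 1: (8f ⊕ b5) ⊕ 65 = 3a ⊕ 65 = 5f
byte 2: (a8 ⊕ 14) ⊕ 62 = bc ⊕ 62 = de
byte 3: (2d ⊕ e6) ⊕ 6f = cb ⊕ 6f = a4
byte 4: (67 ⊕ 92) ⊕ 6f = f5 ⊕ 6f = 9a
byte 5: (48 ⊕ cd) ⊕ 74 = 85 ⊕ 74 = f1
byte 6: (53 ⊕ 26) ⊕ 20 = 75 ⊕ 20 = 55
byte 7: (41 ⊕ 98) ⊕ 47 = d9 ⊕ 47 = 9e
byte 8: (a1 ⊕ 79) ⊕ 45 = d8 ⊕ 45 = 9d
byte 9: (be ⊕ 39) ⊕ 54 = 87 ⊕ 54 = d3

11010100 01011111 11011110 10100100 10011010 11110001 01010101 10011110 10011101 11010011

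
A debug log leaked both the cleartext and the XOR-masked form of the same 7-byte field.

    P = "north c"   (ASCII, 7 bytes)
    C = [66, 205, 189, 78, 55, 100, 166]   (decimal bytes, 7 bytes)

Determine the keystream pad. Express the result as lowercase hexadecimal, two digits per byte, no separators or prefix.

2ca2cf3a5f44c5

Since C = P ⊕ pad, XORing both sides with P gives pad = P ⊕ C.
01101110 ^ 01000010 = 00101100
01101111 ^ 11001101 = 10100010
01110010 ^ 10111101 = 11001111
01110100 ^ 01001110 = 00111010
01101000 ^ 00110111 = 01011111
00100000 ^ 01100100 = 01000100
01100011 ^ 10100110 = 11000101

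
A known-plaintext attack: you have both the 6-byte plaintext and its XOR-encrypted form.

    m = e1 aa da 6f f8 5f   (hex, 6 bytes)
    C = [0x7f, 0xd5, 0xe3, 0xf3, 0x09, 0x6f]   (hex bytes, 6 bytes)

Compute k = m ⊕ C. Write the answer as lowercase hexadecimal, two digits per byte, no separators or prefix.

Since C = m ⊕ k, XORing both sides with m gives k = m ⊕ C.
225 XOR 127 = 158
170 XOR 213 = 127
218 XOR 227 =  57
111 XOR 243 = 156
248 XOR   9 = 241
 95 XOR 111 =  48

9e7f399cf130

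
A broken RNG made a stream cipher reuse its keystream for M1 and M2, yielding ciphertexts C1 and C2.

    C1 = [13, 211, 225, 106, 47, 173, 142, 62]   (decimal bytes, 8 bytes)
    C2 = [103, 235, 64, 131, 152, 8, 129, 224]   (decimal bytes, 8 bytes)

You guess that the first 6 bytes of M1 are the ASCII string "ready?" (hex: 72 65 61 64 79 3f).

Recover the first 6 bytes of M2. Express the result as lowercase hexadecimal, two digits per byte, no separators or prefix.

First, C1 ⊕ C2 = (M1 ⊕ K) ⊕ (M2 ⊕ K) = M1 ⊕ M2, so the key drops out. Then M2 = (M1 ⊕ M2) ⊕ M1 over the first 6 bytes.
byte 0: (0d XOR 67) XOR 72 = 6a XOR 72 = 18
byte 1: (d3 XOR eb) XOR 65 = 38 XOR 65 = 5d
byte 2: (e1 XOR 40) XOR 61 = a1 XOR 61 = c0
byte 3: (6a XOR 83) XOR 64 = e9 XOR 64 = 8d
byte 4: (2f XOR 98) XOR 79 = b7 XOR 79 = ce
byte 5: (ad XOR 08) XOR 3f = a5 XOR 3f = 9a

185dc08dce9a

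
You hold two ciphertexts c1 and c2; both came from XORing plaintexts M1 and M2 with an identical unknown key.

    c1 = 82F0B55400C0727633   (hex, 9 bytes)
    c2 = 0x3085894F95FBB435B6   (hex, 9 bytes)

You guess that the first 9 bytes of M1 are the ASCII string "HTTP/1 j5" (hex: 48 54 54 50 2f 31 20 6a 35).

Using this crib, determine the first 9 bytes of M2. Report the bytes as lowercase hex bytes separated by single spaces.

First, c1 ⊕ c2 = (M1 ⊕ K) ⊕ (M2 ⊕ K) = M1 ⊕ M2, so the key drops out. Then M2 = (M1 ⊕ M2) ⊕ M1 over the first 9 bytes.
byte 0: (82 xor 30) xor 48 = b2 xor 48 = fa
byte 1: (f0 xor 85) xor 54 = 75 xor 54 = 21
byte 2: (b5 xor 89) xor 54 = 3c xor 54 = 68
byte 3: (54 xor 4f) xor 50 = 1b xor 50 = 4b
byte 4: (00 xor 95) xor 2f = 95 xor 2f = ba
byte 5: (c0 xor fb) xor 31 = 3b xor 31 = 0a
byte 6: (72 xor b4) xor 20 = c6 xor 20 = e6
byte 7: (76 xor 35) xor 6a = 43 xor 6a = 29
byte 8: (33 xor b6) xor 35 = 85 xor 35 = b0

fa 21 68 4b ba 0a e6 29 b0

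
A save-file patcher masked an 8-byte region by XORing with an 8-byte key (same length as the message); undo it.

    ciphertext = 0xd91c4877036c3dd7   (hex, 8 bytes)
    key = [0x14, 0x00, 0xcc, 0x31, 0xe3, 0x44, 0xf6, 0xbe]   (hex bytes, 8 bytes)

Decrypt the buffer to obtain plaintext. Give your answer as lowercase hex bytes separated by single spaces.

cd 1c 84 46 e0 28 cb 69

XOR is its own inverse, so applying the key byte-wise gives the result directly.
11011001 XOR 00010100 = 11001101
00011100 XOR 00000000 = 00011100
01001000 XOR 11001100 = 10000100
01110111 XOR 00110001 = 01000110
00000011 XOR 11100011 = 11100000
01101100 XOR 01000100 = 00101000
00111101 XOR 11110110 = 11001011
11010111 XOR 10111110 = 01101001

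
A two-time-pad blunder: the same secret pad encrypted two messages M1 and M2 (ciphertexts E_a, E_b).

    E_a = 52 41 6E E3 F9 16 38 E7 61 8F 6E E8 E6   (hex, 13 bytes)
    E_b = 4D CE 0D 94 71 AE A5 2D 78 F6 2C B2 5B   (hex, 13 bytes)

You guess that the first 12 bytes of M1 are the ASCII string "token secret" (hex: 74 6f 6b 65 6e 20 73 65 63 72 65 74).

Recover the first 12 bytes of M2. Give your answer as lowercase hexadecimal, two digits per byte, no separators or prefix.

6be00812e698eeaf7a0b272e

First, E_a ⊕ E_b = (M1 ⊕ K) ⊕ (M2 ⊕ K) = M1 ⊕ M2, so the key drops out. Then M2 = (M1 ⊕ M2) ⊕ M1 over the first 12 bytes.
byte 0: (52 ^ 4d) ^ 74 = 1f ^ 74 = 6b
byte 1: (41 ^ ce) ^ 6f = 8f ^ 6f = e0
byte 2: (6e ^ 0d) ^ 6b = 63 ^ 6b = 08
byte 3: (e3 ^ 94) ^ 65 = 77 ^ 65 = 12
byte 4: (f9 ^ 71) ^ 6e = 88 ^ 6e = e6
byte 5: (16 ^ ae) ^ 20 = b8 ^ 20 = 98
byte 6: (38 ^ a5) ^ 73 = 9d ^ 73 = ee
byte 7: (e7 ^ 2d) ^ 65 = ca ^ 65 = af
byte 8: (61 ^ 78) ^ 63 = 19 ^ 63 = 7a
byte 9: (8f ^ f6) ^ 72 = 79 ^ 72 = 0b
byte 10: (6e ^ 2c) ^ 65 = 42 ^ 65 = 27
byte 11: (e8 ^ b2) ^ 74 = 5a ^ 74 = 2e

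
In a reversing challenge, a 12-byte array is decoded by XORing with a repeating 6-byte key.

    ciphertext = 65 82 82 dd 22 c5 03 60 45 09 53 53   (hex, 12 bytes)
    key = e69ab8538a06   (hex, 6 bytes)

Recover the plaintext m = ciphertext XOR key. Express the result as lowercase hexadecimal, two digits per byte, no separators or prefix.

83183a8ea8c3e5fafd5ad955

The 6-byte key repeats, so the effective keystream is e6 9a b8 53 8a 06 e6 9a b8 53 8a 06.
byte 0: 65 ^ e6 = 83
byte 1: 82 ^ 9a = 18
byte 2: 82 ^ b8 = 3a
byte 3: dd ^ 53 = 8e
byte 4: 22 ^ 8a = a8
byte 5: c5 ^ 06 = c3
byte 6: 03 ^ e6 = e5
byte 7: 60 ^ 9a = fa
byte 8: 45 ^ b8 = fd
byte 9: 09 ^ 53 = 5a
byte 10: 53 ^ 8a = d9
byte 11: 53 ^ 06 = 55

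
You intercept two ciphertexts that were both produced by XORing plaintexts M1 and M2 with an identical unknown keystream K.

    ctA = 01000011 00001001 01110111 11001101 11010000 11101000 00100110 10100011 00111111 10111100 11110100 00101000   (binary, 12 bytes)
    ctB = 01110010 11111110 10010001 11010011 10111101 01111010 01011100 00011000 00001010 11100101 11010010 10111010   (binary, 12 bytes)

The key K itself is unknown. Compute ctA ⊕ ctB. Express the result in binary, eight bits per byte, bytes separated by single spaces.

ctA ⊕ ctB = (M1 ⊕ K) ⊕ (M2 ⊕ K) = M1 ⊕ M2 — the shared key cancels under XOR.
01000011 xor 01110010 = 00110001
00001001 xor 11111110 = 11110111
01110111 xor 10010001 = 11100110
11001101 xor 11010011 = 00011110
11010000 xor 10111101 = 01101101
11101000 xor 01111010 = 10010010
00100110 xor 01011100 = 01111010
10100011 xor 00011000 = 10111011
00111111 xor 00001010 = 00110101
10111100 xor 11100101 = 01011001
11110100 xor 11010010 = 00100110
00101000 xor 10111010 = 10010010

00110001 11110111 11100110 00011110 01101101 10010010 01111010 10111011 00110101 01011001 00100110 10010010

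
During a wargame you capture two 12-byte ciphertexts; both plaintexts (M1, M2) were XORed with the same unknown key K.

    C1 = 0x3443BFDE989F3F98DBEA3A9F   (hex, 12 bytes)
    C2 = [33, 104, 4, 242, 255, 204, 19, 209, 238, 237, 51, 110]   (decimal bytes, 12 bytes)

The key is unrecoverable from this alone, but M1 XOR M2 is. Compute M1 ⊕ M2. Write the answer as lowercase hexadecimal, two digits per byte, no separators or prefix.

152bbb2c67532c49350709f1

C1 ⊕ C2 = (M1 ⊕ K) ⊕ (M2 ⊕ K) = M1 ⊕ M2 — the shared key cancels under XOR.
34 xor 21 = 15
43 xor 68 = 2b
bf xor 04 = bb
de xor f2 = 2c
98 xor ff = 67
9f xor cc = 53
3f xor 13 = 2c
98 xor d1 = 49
db xor ee = 35
ea xor ed = 07
3a xor 33 = 09
9f xor 6e = f1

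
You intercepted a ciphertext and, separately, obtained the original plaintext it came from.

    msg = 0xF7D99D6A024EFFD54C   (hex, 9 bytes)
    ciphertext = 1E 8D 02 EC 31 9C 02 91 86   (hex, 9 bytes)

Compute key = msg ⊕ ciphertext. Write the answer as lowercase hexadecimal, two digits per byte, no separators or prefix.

e9549f8633d2fd44ca

Since ciphertext = msg ⊕ key, XORing both sides with msg gives key = msg ⊕ ciphertext.
f7 XOR 1e = e9
d9 XOR 8d = 54
9d XOR 02 = 9f
6a XOR ec = 86
02 XOR 31 = 33
4e XOR 9c = d2
ff XOR 02 = fd
d5 XOR 91 = 44
4c XOR 86 = ca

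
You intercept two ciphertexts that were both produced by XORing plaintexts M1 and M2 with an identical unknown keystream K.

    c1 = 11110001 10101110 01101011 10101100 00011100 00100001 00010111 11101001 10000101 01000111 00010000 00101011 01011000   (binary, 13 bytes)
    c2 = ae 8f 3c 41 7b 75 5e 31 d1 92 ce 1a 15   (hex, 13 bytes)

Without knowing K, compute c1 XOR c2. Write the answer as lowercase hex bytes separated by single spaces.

c1 ⊕ c2 = (M1 ⊕ K) ⊕ (M2 ⊕ K) = M1 ⊕ M2 — the shared key cancels under XOR.
f1 xor ae = 5f
ae xor 8f = 21
6b xor 3c = 57
ac xor 41 = ed
1c xor 7b = 67
21 xor 75 = 54
17 xor 5e = 49
e9 xor 31 = d8
85 xor d1 = 54
47 xor 92 = d5
10 xor ce = de
2b xor 1a = 31
58 xor 15 = 4d

5f 21 57 ed 67 54 49 d8 54 d5 de 31 4d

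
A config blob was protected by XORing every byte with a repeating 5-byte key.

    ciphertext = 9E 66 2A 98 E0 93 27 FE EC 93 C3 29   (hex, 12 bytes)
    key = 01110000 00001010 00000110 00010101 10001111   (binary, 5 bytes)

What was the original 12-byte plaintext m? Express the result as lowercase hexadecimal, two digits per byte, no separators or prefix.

The 5-byte key repeats, so the effective keystream is 70 0a 06 15 8f 70 0a 06 15 8f 70 0a.
byte 0: 158 ^ 112 = 238
byte 1: 102 ^  10 = 108
byte 2:  42 ^   6 =  44
byte 3: 152 ^  21 = 141
byte 4: 224 ^ 143 = 111
byte 5: 147 ^ 112 = 227
byte 6:  39 ^  10 =  45
byte 7: 254 ^   6 = 248
byte 8: 236 ^  21 = 249
byte 9: 147 ^ 143 =  28
byte 10: 195 ^ 112 = 179
byte 11:  41 ^  10 =  35

ee6c2c8d6fe32df8f91cb323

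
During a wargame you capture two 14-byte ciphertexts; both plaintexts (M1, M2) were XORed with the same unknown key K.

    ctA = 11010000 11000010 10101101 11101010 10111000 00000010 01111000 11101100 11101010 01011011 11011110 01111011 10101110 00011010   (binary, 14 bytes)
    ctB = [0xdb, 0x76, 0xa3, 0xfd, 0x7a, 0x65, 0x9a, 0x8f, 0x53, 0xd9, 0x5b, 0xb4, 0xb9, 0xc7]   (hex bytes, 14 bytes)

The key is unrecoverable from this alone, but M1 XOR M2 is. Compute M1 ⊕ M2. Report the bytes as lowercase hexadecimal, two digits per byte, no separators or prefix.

ctA ⊕ ctB = (M1 ⊕ K) ⊕ (M2 ⊕ K) = M1 ⊕ M2 — the shared key cancels under XOR.
11010000 ⊕ 11011011 = 00001011
11000010 ⊕ 01110110 = 10110100
10101101 ⊕ 10100011 = 00001110
11101010 ⊕ 11111101 = 00010111
10111000 ⊕ 01111010 = 11000010
00000010 ⊕ 01100101 = 01100111
01111000 ⊕ 10011010 = 11100010
11101100 ⊕ 10001111 = 01100011
11101010 ⊕ 01010011 = 10111001
01011011 ⊕ 11011001 = 10000010
11011110 ⊕ 01011011 = 10000101
01111011 ⊕ 10110100 = 11001111
10101110 ⊕ 10111001 = 00010111
00011010 ⊕ 11000111 = 11011101

0bb40e17c267e263b98285cf17dd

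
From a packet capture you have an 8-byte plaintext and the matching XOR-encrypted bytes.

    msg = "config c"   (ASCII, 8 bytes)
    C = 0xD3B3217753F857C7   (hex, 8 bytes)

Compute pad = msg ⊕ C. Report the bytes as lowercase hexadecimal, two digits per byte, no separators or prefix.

b0dc4f113a9f77a4

Since C = msg ⊕ pad, XORing both sides with msg gives pad = msg ⊕ C.
byte 0:  99 xor 211 = 176
byte 1: 111 xor 179 = 220
byte 2: 110 xor  33 =  79
byte 3: 102 xor 119 =  17
byte 4: 105 xor  83 =  58
byte 5: 103 xor 248 = 159
byte 6:  32 xor  87 = 119
byte 7:  99 xor 199 = 164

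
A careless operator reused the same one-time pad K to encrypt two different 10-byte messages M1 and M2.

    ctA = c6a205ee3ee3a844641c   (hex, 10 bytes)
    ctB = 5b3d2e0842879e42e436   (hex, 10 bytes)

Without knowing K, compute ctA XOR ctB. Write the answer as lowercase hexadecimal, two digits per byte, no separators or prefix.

ctA ⊕ ctB = (M1 ⊕ K) ⊕ (M2 ⊕ K) = M1 ⊕ M2 — the shared key cancels under XOR.
c6 xor 5b = 9d
a2 xor 3d = 9f
05 xor 2e = 2b
ee xor 08 = e6
3e xor 42 = 7c
e3 xor 87 = 64
a8 xor 9e = 36
44 xor 42 = 06
64 xor e4 = 80
1c xor 36 = 2a

9d9f2be67c643606802a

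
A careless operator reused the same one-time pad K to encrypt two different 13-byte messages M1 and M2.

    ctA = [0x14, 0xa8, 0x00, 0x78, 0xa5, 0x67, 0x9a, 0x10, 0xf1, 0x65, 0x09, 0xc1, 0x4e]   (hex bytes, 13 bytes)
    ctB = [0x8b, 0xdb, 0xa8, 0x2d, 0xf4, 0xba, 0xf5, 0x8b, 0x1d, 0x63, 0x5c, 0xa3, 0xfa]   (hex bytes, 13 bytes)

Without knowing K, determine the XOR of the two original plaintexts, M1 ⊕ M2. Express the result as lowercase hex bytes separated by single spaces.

9f 73 a8 55 51 dd 6f 9b ec 06 55 62 b4

ctA ⊕ ctB = (M1 ⊕ K) ⊕ (M2 ⊕ K) = M1 ⊕ M2 — the shared key cancels under XOR.
14 ⊕ 8b = 9f
a8 ⊕ db = 73
00 ⊕ a8 = a8
78 ⊕ 2d = 55
a5 ⊕ f4 = 51
67 ⊕ ba = dd
9a ⊕ f5 = 6f
10 ⊕ 8b = 9b
f1 ⊕ 1d = ec
65 ⊕ 63 = 06
09 ⊕ 5c = 55
c1 ⊕ a3 = 62
4e ⊕ fa = b4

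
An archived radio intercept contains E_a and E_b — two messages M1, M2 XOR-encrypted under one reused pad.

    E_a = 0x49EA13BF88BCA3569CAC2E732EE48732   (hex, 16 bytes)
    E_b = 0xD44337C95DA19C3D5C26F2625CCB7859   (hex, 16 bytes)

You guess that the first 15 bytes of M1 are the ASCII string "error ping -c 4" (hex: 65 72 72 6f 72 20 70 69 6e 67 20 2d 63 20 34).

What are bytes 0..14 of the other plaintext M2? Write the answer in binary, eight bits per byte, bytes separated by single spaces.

11111000 11011011 01010110 00011001 10100111 00111101 01001111 00000010 10101110 11101101 11111100 00111100 00010001 00001111 11001011

First, E_a ⊕ E_b = (M1 ⊕ K) ⊕ (M2 ⊕ K) = M1 ⊕ M2, so the key drops out. Then M2 = (M1 ⊕ M2) ⊕ M1 over the first 15 bytes.
byte 0: (49 ⊕ d4) ⊕ 65 = 9d ⊕ 65 = f8
byte 1: (ea ⊕ 43) ⊕ 72 = a9 ⊕ 72 = db
byte 2: (13 ⊕ 37) ⊕ 72 = 24 ⊕ 72 = 56
byte 3: (bf ⊕ c9) ⊕ 6f = 76 ⊕ 6f = 19
byte 4: (88 ⊕ 5d) ⊕ 72 = d5 ⊕ 72 = a7
byte 5: (bc ⊕ a1) ⊕ 20 = 1d ⊕ 20 = 3d
byte 6: (a3 ⊕ 9c) ⊕ 70 = 3f ⊕ 70 = 4f
byte 7: (56 ⊕ 3d) ⊕ 69 = 6b ⊕ 69 = 02
byte 8: (9c ⊕ 5c) ⊕ 6e = c0 ⊕ 6e = ae
byte 9: (ac ⊕ 26) ⊕ 67 = 8a ⊕ 67 = ed
byte 10: (2e ⊕ f2) ⊕ 20 = dc ⊕ 20 = fc
byte 11: (73 ⊕ 62) ⊕ 2d = 11 ⊕ 2d = 3c
byte 12: (2e ⊕ 5c) ⊕ 63 = 72 ⊕ 63 = 11
byte 13: (e4 ⊕ cb) ⊕ 20 = 2f ⊕ 20 = 0f
byte 14: (87 ⊕ 78) ⊕ 34 = ff ⊕ 34 = cb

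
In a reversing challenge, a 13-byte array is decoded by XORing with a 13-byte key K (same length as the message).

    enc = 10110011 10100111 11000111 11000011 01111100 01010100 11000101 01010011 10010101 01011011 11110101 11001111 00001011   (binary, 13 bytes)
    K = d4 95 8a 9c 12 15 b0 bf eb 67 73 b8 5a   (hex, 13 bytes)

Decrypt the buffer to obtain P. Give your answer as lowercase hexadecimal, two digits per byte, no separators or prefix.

XOR is its own inverse, so applying the key byte-wise gives the result directly.
b3 XOR d4 = 67
a7 XOR 95 = 32
c7 XOR 8a = 4d
c3 XOR 9c = 5f
7c XOR 12 = 6e
54 XOR 15 = 41
c5 XOR b0 = 75
53 XOR bf = ec
95 XOR eb = 7e
5b XOR 67 = 3c
f5 XOR 73 = 86
cf XOR b8 = 77
0b XOR 5a = 51

67324d5f6e4175ec7e3c867751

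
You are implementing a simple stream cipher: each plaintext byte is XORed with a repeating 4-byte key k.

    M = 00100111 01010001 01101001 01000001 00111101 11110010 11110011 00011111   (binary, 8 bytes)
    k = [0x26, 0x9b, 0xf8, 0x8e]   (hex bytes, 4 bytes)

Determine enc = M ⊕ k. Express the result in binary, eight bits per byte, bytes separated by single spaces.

The 4-byte key repeats, so the effective keystream is 26 9b f8 8e 26 9b f8 8e.
byte 0: 27 ^ 26 = 01
byte 1: 51 ^ 9b = ca
byte 2: 69 ^ f8 = 91
byte 3: 41 ^ 8e = cf
byte 4: 3d ^ 26 = 1b
byte 5: f2 ^ 9b = 69
byte 6: f3 ^ f8 = 0b
byte 7: 1f ^ 8e = 91

00000001 11001010 10010001 11001111 00011011 01101001 00001011 10010001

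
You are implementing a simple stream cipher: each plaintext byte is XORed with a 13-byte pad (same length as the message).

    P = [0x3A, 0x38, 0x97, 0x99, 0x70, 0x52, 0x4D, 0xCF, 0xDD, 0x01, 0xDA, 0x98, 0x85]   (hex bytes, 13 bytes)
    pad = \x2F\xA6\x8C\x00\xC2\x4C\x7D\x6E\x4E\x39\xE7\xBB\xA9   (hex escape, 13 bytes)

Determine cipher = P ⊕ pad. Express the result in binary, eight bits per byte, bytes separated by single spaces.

00010101 10011110 00011011 10011001 10110010 00011110 00110000 10100001 10010011 00111000 00111101 00100011 00101100

XOR is its own inverse, so applying the key byte-wise gives the result directly.
3a XOR 2f = 15
38 XOR a6 = 9e
97 XOR 8c = 1b
99 XOR 00 = 99
70 XOR c2 = b2
52 XOR 4c = 1e
4d XOR 7d = 30
cf XOR 6e = a1
dd XOR 4e = 93
01 XOR 39 = 38
da XOR e7 = 3d
98 XOR bb = 23
85 XOR a9 = 2c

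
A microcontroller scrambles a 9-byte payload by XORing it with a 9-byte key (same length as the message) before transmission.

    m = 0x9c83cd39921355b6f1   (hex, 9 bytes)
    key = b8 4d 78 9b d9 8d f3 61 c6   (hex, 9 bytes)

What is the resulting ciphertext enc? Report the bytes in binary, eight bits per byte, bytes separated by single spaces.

XOR is its own inverse, so applying the key byte-wise gives the result directly.
10011100 XOR 10111000 = 00100100
10000011 XOR 01001101 = 11001110
11001101 XOR 01111000 = 10110101
00111001 XOR 10011011 = 10100010
10010010 XOR 11011001 = 01001011
00010011 XOR 10001101 = 10011110
01010101 XOR 11110011 = 10100110
10110110 XOR 01100001 = 11010111
11110001 XOR 11000110 = 00110111

00100100 11001110 10110101 10100010 01001011 10011110 10100110 11010111 00110111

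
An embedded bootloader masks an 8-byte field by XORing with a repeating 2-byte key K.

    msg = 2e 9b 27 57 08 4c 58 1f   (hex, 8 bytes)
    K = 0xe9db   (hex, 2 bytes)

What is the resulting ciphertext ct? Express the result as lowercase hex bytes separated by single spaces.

c7 40 ce 8c e1 97 b1 c4

The 2-byte key repeats, so the effective keystream is e9 db e9 db e9 db e9 db.
byte 0: 2e xor e9 = c7
byte 1: 9b xor db = 40
byte 2: 27 xor e9 = ce
byte 3: 57 xor db = 8c
byte 4: 08 xor e9 = e1
byte 5: 4c xor db = 97
byte 6: 58 xor e9 = b1
byte 7: 1f xor db = c4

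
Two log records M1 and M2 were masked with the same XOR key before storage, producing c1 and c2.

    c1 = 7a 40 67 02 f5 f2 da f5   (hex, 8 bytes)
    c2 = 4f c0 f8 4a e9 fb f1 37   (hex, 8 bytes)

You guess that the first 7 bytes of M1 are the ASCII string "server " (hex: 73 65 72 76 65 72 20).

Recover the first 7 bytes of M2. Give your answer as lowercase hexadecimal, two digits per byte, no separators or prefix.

First, c1 ⊕ c2 = (M1 ⊕ K) ⊕ (M2 ⊕ K) = M1 ⊕ M2, so the key drops out. Then M2 = (M1 ⊕ M2) ⊕ M1 over the first 7 bytes.
byte 0: (7a ⊕ 4f) ⊕ 73 = 35 ⊕ 73 = 46
byte 1: (40 ⊕ c0) ⊕ 65 = 80 ⊕ 65 = e5
byte 2: (67 ⊕ f8) ⊕ 72 = 9f ⊕ 72 = ed
byte 3: (02 ⊕ 4a) ⊕ 76 = 48 ⊕ 76 = 3e
byte 4: (f5 ⊕ e9) ⊕ 65 = 1c ⊕ 65 = 79
byte 5: (f2 ⊕ fb) ⊕ 72 = 09 ⊕ 72 = 7b
byte 6: (da ⊕ f1) ⊕ 20 = 2b ⊕ 20 = 0b

46e5ed3e797b0b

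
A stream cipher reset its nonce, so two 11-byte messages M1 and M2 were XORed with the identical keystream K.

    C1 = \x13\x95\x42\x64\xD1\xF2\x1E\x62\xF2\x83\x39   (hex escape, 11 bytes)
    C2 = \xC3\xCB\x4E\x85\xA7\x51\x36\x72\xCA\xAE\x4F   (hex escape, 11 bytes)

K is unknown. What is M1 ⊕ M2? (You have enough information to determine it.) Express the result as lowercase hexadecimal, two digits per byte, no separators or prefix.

d05e0ce176a32810382d76

C1 ⊕ C2 = (M1 ⊕ K) ⊕ (M2 ⊕ K) = M1 ⊕ M2 — the shared key cancels under XOR.
 19 XOR 195 = 208
149 XOR 203 =  94
 66 XOR  78 =  12
100 XOR 133 = 225
209 XOR 167 = 118
242 XOR  81 = 163
 30 XOR  54 =  40
 98 XOR 114 =  16
242 XOR 202 =  56
131 XOR 174 =  45
 57 XOR  79 = 118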